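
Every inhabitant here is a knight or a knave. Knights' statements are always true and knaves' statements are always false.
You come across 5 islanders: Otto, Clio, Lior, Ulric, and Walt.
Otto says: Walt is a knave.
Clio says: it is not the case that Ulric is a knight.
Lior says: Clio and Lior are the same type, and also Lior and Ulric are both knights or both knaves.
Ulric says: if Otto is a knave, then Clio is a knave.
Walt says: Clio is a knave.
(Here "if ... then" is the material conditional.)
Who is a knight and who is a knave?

Suppose Otto is a knight. Then Otto's statement "Walt is a knave" would have to be true. Checking the 16 ways to assign the others, none is consistent with every speaker.
(For instance, with Clio=knave, Lior=knave, Ulric=knight, Walt=knight, Otto's claim "Walt is a knave" comes out false where it would need to be true.)
So Otto must be a knave, making "Walt is a knave" false. Taking Otto=knave, Clio=knave, Lior=knave, Ulric=knight, Walt=knight, each remaining statement checks out:
  Clio (knave): "it is not the case that Ulric is a knight" — false. ✓
  Lior (knave): "Clio and Lior are the same type, and also Lior and Ulric are both knights or both knaves" — false. ✓
  Ulric (knight): "if Otto is a knave, then Clio is a knave" — true. ✓
  Walt (knight): "Clio is a knave" — true. ✓
This is the unique consistent assignment.

Knights: Ulric and Walt. Knaves: Otto, Clio, and Lior.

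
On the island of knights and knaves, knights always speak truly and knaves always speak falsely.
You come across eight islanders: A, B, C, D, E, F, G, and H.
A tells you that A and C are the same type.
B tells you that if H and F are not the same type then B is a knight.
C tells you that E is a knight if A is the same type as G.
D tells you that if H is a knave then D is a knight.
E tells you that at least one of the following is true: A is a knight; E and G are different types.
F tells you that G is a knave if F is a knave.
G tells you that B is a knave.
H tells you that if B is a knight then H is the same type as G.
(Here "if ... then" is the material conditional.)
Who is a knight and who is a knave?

A is a knight, B is a knave, C is a knight, D is a knight, E is a knight, F is a knave, G is a knight, and H is a knight.

A (knight): "A and C are the same type" — true. ✓
B is a knave, so "if H and F are not the same type then B is a knight" must be False — and it is.
C (knight): "E is a knight if A is the same type as G" — true. ✓
D is a knight; "if H is a knave then D is a knight" is true, as required.
E is a knight; "at least one of the following is true: A is a knight; E and G are different types" is true, as required.
F (knave): "G is a knave if F is a knave" — False. ✓
Since G is a knight, "B is a knave" needs to be true, which holds.
H (knight): "if B is a knight then H is the same type as G" — true. ✓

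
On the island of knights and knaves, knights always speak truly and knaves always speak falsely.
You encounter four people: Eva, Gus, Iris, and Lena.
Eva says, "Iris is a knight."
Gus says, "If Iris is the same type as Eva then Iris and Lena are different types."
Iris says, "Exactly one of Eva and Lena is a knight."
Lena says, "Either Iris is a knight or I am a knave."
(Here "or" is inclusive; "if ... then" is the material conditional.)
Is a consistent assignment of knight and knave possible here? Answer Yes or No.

No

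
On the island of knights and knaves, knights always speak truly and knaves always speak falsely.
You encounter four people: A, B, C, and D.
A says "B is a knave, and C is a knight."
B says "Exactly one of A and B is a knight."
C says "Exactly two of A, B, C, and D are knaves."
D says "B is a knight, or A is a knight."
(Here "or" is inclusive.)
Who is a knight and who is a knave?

As a knave, A's statement "B is a knave, and C is a knight" should be False; it is.
B is a knave, and the claim "exactly one of A and B is a knight" is indeed False.
C is a knave; "exactly two of A, B, C, and D are knaves" is False, as required.
D (knave): "B is a knight, or A is a knight" — False. ✓

A is a knave, B is a knave, C is a knave, and D is a knave.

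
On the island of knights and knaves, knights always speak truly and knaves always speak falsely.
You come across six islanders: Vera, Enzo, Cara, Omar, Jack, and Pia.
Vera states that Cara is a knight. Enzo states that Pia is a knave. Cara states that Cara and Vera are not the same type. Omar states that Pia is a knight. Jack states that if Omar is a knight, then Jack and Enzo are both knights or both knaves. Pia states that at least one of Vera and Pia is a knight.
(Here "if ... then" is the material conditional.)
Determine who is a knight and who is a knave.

Vera is a knave, Enzo is a knight, Cara is a knave, Omar is a knave, Jack is a knight, and Pia is a knave.

As a knave, Vera's statement "Cara is a knight" should be false; it is.
Enzo (knight): "Pia is a knave" — True. ✓
Cara (knave): "Cara and Vera are not the same type" — false. ✓
Omar is a knave, and the claim "Pia is a knight" is indeed false.
Jack is a knight; "if Omar is a knight, then Jack and Enzo are both knights or both knaves" is True, as required.
As a knave, Pia's statement "at least one of Vera and Pia is a knight" should be false; it is.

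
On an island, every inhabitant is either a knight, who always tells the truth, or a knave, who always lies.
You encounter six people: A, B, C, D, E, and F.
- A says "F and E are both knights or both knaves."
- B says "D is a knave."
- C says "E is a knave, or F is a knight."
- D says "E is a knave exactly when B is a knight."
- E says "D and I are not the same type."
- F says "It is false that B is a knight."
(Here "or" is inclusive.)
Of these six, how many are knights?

2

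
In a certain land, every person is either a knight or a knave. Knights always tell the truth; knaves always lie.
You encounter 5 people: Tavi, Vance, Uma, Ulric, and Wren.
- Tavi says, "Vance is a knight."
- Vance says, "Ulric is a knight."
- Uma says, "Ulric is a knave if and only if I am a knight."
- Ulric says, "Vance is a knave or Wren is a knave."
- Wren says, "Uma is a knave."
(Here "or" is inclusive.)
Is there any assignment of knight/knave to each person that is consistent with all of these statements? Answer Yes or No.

No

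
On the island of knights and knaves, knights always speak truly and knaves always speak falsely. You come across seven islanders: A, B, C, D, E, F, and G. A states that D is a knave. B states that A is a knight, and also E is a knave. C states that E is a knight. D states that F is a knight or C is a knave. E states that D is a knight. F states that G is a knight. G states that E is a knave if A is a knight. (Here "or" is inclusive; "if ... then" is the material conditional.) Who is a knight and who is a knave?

Knights: C, D, E, F, and G. Knaves: A and B.

A is a knave, so "D is a knave" must be false — and it is.
B (knave): "A is a knight, and also E is a knave" — false. ✓
C (knight): "E is a knight" — True. ✓
D is a knight; "F is a knight or C is a knave" is True, as required.
E is a knight; "D is a knight" is True, as required.
F is a knight, and the claim "G is a knight" is indeed True.
As a knight, G's statement "E is a knave if A is a knight" should be True; it is.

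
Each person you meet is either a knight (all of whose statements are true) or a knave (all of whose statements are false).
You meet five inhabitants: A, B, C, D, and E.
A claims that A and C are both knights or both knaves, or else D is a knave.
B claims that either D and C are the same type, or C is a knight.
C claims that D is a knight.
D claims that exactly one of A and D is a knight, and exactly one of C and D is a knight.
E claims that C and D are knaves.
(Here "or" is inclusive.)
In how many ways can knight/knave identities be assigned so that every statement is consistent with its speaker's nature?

1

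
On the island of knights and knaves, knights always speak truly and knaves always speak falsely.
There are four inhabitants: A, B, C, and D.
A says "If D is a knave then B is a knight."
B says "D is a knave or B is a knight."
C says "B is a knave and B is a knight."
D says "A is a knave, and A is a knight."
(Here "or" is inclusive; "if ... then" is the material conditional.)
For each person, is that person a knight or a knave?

Suppose A is a knave. Then A's statement "if D is a knave then B is a knight" would have to be false. Checking the 8 ways to assign the others, none is consistent with every speaker.
(For instance, with B=knight, C=knave, D=knave, A's claim "if D is a knave then B is a knight" comes out true where it would need to be false.)
So A must be a knight, making "if D is a knave then B is a knight" true. Taking A=knight, B=knight, C=knave, D=knave, each remaining statement checks out:
  B (knight): "D is a knave or B is a knight" — true. ✓
  C (knave): "B is a knave and B is a knight" — false. ✓
  D (knave): "A is a knave, and A is a knight" — false. ✓
This is the unique consistent assignment.

A is a knight, B is a knight, C is a knave, and D is a knave.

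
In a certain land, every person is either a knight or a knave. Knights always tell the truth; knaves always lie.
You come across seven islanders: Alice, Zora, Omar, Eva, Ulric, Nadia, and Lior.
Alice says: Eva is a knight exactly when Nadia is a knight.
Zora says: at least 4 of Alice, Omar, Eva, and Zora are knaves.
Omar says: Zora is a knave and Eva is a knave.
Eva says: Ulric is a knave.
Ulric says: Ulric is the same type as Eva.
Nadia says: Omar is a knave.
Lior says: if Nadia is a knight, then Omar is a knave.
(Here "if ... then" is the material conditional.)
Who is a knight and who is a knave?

Knights: Alice, Eva, Nadia, and Lior. Knaves: Zora, Omar, and Ulric.

Alice is a knight, and the claim "Eva is a knight exactly when Nadia is a knight" is indeed True.
Zora is a knave, so "at least 4 of Alice, Omar, Eva, and Zora are knaves" must be False — and it is.
Omar is a knave, and the claim "Zora is a knave and Eva is a knave" is indeed False.
As a knight, Eva's statement "Ulric is a knave" should be True; it is.
Ulric is a knave, so "Ulric is the same type as Eva" must be False — and it is.
Nadia is a knight, so "Omar is a knave" must be True — and it is.
Lior is a knight; "if Nadia is a knight, then Omar is a knave" is True, as required.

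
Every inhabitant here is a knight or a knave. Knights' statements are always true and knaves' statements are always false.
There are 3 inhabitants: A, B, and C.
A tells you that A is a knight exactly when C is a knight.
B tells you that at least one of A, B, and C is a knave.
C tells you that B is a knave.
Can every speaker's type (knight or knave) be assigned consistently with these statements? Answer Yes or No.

No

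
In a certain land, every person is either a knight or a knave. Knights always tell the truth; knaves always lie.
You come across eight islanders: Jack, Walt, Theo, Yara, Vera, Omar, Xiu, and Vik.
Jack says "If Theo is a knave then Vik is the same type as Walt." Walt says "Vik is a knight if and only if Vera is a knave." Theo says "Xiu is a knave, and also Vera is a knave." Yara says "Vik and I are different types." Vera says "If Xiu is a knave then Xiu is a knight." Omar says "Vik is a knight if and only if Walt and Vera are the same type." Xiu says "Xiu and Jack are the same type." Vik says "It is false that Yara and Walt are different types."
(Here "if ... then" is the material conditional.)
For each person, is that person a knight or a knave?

Knights: Jack, Theo, and Yara. Knaves: Walt, Vera, Omar, Xiu, and Vik.

Since Jack is a knight, "if Theo is a knave then Vik is the same type as Walt" needs to be True, which holds.
As a knave, Walt's statement "Vik is a knight if and only if Vera is a knave" should be false; it is.
Theo (knight): "Xiu is a knave, and also Vera is a knave" — True. ✓
Yara is a knight; "Vik and I are different types" is True, as required.
Vera is a knave, and the claim "if Xiu is a knave then Xiu is a knight" is indeed false.
Omar is a knave, so "Vik is a knight if and only if Walt and Vera are the same type" must be false — and it is.
Since Xiu is a knave, "Xiu and Jack are the same type" needs to be false, which holds.
Vik is a knave; "it is false that Yara and Walt are different types" is false, as required.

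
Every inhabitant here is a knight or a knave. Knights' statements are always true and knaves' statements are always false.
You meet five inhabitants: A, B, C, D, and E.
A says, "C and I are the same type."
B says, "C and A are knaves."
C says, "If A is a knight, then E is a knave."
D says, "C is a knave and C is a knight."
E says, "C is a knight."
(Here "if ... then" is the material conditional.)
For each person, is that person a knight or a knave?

Suppose A is a knight. Then A's statement "C and I are the same type" would have to be true. Checking the 16 ways to assign the others, none is consistent with every speaker.
(For instance, with B=knave, C=knight, D=knave, E=knight, C's claim "if A is a knight, then E is a knave" comes out false where it would need to be true.)
So A must be a knave, making "C and I are the same type" false. Taking A=knave, B=knave, C=knight, D=knave, E=knight, each remaining statement checks out:
  B (knave): "C and A are knaves" — false. ✓
  C (knight): "if A is a knight, then E is a knave" — true. ✓
  D (knave): "C is a knave and C is a knight" — false. ✓
  E (knight): "C is a knight" — true. ✓
This is the unique consistent assignment.

Knights: C and E. Knaves: A, B, and D.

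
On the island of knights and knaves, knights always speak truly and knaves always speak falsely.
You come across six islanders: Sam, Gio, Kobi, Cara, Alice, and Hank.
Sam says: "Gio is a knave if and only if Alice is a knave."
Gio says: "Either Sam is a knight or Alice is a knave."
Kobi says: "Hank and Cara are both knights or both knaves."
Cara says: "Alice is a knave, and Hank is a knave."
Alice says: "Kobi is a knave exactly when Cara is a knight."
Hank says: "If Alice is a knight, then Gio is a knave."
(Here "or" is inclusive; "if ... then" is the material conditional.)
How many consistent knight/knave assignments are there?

2

Consistent assignments:
  Sam=knight, Gio=knight, Kobi=knight, Cara=knave, Alice=knight, Hank=knave
  Sam=knave, Gio=knight, Kobi=knave, Cara=knave, Alice=knave, Hank=knight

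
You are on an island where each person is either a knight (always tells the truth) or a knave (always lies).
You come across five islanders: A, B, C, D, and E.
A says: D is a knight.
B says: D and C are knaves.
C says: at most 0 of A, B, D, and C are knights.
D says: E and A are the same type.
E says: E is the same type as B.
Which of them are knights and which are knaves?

A is a knave, B is a knight, C is a knave, D is a knave, and E is a knight.

A is a knave; "D is a knight" is False, as required.
Since B is a knight, "D and C are knaves" needs to be true, which holds.
C is a knave; "at most 0 of A, B, D, and C are knights" is False, as required.
D (knave): "E and A are the same type" — False. ✓
E is a knight, so "E is the same type as B" must be true — and it is.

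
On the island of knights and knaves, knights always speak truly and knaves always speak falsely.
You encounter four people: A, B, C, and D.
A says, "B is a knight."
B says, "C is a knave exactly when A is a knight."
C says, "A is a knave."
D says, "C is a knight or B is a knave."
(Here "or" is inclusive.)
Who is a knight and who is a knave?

A (knight): "B is a knight" — True. ✓
Since B is a knight, "C is a knave exactly when A is a knight" needs to be True, which holds.
C is a knave, and the claim "A is a knave" is indeed false.
Since D is a knave, "C is a knight or B is a knave" needs to be false, which holds.

A is a knight, B is a knight, C is a knave, and D is a knave.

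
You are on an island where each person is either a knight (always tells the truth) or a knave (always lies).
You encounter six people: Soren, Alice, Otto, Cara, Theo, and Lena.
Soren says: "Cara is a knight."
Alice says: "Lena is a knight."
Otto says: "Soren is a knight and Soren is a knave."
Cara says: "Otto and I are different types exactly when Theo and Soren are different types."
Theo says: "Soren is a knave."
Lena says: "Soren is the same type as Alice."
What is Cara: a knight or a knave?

Cara is a knight.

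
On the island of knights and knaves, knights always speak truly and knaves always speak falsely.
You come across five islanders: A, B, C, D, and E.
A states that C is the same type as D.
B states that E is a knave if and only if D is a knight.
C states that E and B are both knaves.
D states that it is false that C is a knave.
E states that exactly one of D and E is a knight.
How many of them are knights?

3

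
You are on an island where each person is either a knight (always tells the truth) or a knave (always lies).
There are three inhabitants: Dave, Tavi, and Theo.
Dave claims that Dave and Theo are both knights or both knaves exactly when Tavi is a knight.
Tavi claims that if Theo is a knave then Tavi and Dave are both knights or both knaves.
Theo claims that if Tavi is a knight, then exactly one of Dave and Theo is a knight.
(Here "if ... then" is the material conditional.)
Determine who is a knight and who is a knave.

Knights: Tavi and Theo. Knaves: Dave.

Dave is a knave, so "Dave and Theo are both knights or both knaves exactly when Tavi is a knight" must be False — and it is.
As a knight, Tavi's statement "if Theo is a knave then Tavi and Dave are both knights or both knaves" should be True; it is.
Since Theo is a knight, "if Tavi is a knight, then exactly one of Dave and Theo is a knight" needs to be True, which holds.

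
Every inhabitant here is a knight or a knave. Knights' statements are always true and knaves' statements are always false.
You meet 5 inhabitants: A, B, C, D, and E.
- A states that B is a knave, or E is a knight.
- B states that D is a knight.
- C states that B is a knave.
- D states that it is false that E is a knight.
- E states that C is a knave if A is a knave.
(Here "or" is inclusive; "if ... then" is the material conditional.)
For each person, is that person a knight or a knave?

A is a knight; "B is a knave, or E is a knight" is True, as required.
Since B is a knave, "D is a knight" needs to be false, which holds.
C is a knight, so "B is a knave" must be True — and it is.
D is a knave; "it is false that E is a knight" is false, as required.
E (knight): "C is a knave if A is a knave" — True. ✓

A is a knight, B is a knave, C is a knight, D is a knave, and E is a knight.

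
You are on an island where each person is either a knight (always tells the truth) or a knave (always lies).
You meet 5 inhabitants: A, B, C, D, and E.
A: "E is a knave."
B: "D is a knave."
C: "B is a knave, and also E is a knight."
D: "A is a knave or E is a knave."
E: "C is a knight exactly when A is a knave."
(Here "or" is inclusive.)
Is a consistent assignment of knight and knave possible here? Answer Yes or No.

Yes

One consistent assignment: A=knave, B=knave, C=knight, D=knight, E=knight.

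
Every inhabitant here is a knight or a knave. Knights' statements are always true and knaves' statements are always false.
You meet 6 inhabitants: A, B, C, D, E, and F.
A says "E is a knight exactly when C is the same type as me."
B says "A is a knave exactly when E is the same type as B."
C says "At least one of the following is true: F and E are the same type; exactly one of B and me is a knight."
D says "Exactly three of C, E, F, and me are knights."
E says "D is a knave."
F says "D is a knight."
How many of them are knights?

2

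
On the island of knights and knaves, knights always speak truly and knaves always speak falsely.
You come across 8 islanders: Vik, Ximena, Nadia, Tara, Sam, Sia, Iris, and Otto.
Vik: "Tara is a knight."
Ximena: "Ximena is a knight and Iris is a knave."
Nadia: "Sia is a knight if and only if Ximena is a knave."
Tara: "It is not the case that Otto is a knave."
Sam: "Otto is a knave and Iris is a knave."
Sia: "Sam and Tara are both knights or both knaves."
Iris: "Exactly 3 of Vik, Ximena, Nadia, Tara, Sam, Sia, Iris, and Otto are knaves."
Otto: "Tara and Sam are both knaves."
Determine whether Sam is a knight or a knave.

Sam is a knight.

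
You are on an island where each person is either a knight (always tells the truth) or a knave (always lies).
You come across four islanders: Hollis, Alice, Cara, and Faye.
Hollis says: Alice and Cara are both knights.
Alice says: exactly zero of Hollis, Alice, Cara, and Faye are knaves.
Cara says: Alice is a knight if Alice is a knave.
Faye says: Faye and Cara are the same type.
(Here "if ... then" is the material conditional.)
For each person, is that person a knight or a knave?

Hollis is a knight, Alice is a knight, Cara is a knight, and Faye is a knight.

Suppose Hollis is a knave. Then Hollis's statement "Alice and Cara are both knights" would have to be false. Checking the 8 ways to assign the others, none is consistent with every speaker.
(For instance, with Alice=knight, Cara=knight, Faye=knight, Hollis's claim "Alice and Cara are both knights" comes out true where it would need to be false.)
So Hollis must be a knight, making "Alice and Cara are both knights" true. Taking Hollis=knight, Alice=knight, Cara=knight, Faye=knight, each remaining statement checks out:
  Alice (knight): "exactly zero of Hollis, Alice, Cara, and Faye are knaves" — true. ✓
  Cara (knight): "Alice is a knight if Alice is a knave" — true. ✓
  Faye (knight): "Faye and Cara are the same type" — true. ✓
This is the unique consistent assignment.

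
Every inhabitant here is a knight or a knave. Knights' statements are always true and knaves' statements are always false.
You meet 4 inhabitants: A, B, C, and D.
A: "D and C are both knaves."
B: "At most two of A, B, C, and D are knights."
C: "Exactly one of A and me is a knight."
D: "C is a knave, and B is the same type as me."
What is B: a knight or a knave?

B is a knight.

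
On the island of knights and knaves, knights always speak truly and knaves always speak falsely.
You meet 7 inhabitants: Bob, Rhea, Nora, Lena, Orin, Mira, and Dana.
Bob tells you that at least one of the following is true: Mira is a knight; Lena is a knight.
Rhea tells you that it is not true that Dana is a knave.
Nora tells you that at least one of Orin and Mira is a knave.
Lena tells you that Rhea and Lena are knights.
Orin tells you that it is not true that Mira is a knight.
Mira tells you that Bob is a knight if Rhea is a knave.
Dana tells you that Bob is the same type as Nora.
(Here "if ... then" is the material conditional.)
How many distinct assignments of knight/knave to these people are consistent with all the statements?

3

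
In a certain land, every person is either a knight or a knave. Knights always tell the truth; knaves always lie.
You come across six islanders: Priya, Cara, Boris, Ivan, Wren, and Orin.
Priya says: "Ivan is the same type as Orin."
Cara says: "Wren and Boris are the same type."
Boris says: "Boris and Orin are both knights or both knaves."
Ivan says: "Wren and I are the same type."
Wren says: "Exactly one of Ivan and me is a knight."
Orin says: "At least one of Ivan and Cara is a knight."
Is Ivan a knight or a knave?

Consistent assignments: {Priya=knave, Cara=knight, Boris=knight, Ivan=knave, Wren=knight, Orin=knight}
In every consistent assignment, Ivan is a knave.

Ivan is a knave.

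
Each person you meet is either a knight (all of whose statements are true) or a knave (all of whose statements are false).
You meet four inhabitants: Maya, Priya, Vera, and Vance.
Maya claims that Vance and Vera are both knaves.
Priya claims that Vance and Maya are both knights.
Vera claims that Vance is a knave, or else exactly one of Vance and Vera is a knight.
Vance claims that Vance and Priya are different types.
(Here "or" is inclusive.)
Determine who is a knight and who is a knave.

Maya is a knave, Priya is a knave, Vera is a knight, and Vance is a knave.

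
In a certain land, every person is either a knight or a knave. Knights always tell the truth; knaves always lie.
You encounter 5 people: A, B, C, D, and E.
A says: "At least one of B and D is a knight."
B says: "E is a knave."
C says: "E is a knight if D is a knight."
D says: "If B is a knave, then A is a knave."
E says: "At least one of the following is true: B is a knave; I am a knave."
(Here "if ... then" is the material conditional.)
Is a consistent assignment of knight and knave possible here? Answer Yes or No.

No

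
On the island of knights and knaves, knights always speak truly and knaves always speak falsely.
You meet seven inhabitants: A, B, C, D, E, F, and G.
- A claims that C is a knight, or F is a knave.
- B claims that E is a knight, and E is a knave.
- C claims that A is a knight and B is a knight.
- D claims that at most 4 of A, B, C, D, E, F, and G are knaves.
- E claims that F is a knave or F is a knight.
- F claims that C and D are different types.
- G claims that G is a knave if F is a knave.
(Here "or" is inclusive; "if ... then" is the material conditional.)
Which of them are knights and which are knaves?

Knights: D, E, F, and G. Knaves: A, B, and C.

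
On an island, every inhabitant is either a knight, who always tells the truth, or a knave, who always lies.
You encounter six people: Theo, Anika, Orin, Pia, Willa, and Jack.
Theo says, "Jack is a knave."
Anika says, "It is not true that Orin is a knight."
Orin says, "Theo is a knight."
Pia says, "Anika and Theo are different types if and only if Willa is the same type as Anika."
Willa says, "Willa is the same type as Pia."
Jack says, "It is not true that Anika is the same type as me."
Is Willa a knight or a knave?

Consistent assignments: {Theo=knight, Anika=knave, Orin=knight, Pia=knight, Willa=knave, Jack=knave}
In every consistent assignment, Willa is a knave.

Willa is a knave.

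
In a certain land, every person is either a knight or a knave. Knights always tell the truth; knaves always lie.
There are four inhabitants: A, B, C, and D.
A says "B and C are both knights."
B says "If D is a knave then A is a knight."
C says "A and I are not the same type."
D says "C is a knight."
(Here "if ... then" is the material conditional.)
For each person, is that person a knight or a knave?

Knights: none. Knaves: A, B, C, and D.

A is a knave, and the claim "B and C are both knights" is indeed False.
B is a knave, so "if D is a knave then A is a knight" must be False — and it is.
C is a knave, so "A and I are not the same type" must be False — and it is.
D is a knave, and the claim "C is a knight" is indeed False.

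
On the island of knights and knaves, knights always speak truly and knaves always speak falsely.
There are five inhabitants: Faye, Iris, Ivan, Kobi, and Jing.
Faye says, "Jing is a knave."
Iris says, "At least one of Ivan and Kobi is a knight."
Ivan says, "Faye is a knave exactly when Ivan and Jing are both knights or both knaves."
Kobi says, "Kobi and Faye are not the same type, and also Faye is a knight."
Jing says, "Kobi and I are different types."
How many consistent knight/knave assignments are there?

Consistent assignments:
  Faye=knave, Iris=knight, Ivan=knight, Kobi=knave, Jing=knight
  Faye=knave, Iris=knave, Ivan=knave, Kobi=knave, Jing=knight

2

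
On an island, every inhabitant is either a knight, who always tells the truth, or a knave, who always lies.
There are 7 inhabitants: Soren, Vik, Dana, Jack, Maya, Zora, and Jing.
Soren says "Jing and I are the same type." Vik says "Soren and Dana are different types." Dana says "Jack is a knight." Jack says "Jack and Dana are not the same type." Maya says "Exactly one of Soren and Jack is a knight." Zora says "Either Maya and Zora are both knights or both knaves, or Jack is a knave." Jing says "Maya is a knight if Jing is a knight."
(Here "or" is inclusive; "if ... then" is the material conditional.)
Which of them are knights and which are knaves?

Soren is a knight, Vik is a knight, Dana is a knave, Jack is a knave, Maya is a knight, Zora is a knight, and Jing is a knight.

Soren is a knight, and the claim "Jing and I are the same type" is indeed True.
Vik (knight): "Soren and Dana are different types" — True. ✓
Since Dana is a knave, "Jack is a knight" needs to be false, which holds.
Jack (knave): "Jack and Dana are not the same type" — false. ✓
Maya is a knight, and the claim "exactly one of Soren and Jack is a knight" is indeed True.
Zora is a knight, so "either Maya and Zora are both knights or both knaves, or Jack is a knave" must be True — and it is.
Jing is a knight, and the claim "Maya is a knight if Jing is a knight" is indeed True.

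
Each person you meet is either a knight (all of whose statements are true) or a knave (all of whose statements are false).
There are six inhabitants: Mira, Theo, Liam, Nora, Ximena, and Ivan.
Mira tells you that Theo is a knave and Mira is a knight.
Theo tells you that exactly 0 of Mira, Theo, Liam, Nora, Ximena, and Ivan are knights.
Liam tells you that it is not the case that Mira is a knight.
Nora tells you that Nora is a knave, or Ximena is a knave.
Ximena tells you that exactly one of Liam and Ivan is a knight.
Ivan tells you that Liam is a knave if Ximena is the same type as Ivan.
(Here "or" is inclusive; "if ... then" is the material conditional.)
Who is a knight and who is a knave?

Mira is a knave, Theo is a knave, Liam is a knight, Nora is a knight, Ximena is a knave, and Ivan is a knight.

Mira is a knave, and the claim "Theo is a knave and Mira is a knight" is indeed false.
As a knave, Theo's statement "exactly 0 of Mira, Theo, Liam, Nora, Ximena, and Ivan are knights" should be false; it is.
Liam is a knight, and the claim "it is not the case that Mira is a knight" is indeed true.
Nora (knight): "Nora is a knave, or Ximena is a knave" — true. ✓
Ximena is a knave, so "exactly one of Liam and Ivan is a knight" must be false — and it is.
Ivan is a knight, so "Liam is a knave if Ximena is the same type as Ivan" must be true — and it is.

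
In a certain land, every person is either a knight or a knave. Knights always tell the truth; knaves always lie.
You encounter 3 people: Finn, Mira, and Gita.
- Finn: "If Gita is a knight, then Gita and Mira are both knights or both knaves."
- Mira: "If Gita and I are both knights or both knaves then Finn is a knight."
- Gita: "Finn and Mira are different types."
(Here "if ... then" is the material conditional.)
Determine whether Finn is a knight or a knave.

Consistent assignments: {Finn=knight, Mira=knight, Gita=knave}
In every consistent assignment, Finn is a knight.

Finn is a knight.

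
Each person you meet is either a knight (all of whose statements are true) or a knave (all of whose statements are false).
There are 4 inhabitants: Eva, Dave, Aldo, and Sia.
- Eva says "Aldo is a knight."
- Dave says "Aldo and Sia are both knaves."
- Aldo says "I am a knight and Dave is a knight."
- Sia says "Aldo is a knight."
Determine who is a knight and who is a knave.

As a knave, Eva's statement "Aldo is a knight" should be false; it is.
Dave (knight): "Aldo and Sia are both knaves" — True. ✓
As a knave, Aldo's statement "I am a knight and Dave is a knight" should be false; it is.
Sia is a knave; "Aldo is a knight" is false, as required.

Eva is a knave, Dave is a knight, Aldo is a knave, and Sia is a knave.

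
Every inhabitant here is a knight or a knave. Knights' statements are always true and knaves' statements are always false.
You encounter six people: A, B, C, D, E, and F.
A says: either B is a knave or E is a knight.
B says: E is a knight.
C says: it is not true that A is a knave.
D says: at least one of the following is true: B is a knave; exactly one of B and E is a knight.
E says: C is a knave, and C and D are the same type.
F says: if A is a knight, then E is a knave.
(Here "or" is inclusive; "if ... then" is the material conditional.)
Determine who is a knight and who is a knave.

A (knight): "either B is a knave or E is a knight" — true. ✓
B (knave): "E is a knight" — False. ✓
C is a knight; "it is not true that A is a knave" is true, as required.
D (knight): "at least one of the following is true: B is a knave; exactly one of B and E is a knight" — true. ✓
As a knave, E's statement "C is a knave, and C and D are the same type" should be False; it is.
F is a knight, so "if A is a knight, then E is a knave" must be true — and it is.

A is a knight, B is a knave, C is a knight, D is a knight, E is a knave, and F is a knight.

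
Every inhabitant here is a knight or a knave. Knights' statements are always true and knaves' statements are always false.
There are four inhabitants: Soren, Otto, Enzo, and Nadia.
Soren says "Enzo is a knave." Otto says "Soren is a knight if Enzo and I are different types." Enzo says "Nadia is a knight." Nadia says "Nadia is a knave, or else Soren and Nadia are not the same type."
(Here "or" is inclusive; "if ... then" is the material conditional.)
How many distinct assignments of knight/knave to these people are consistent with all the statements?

2

Consistent assignments:
  Soren=knave, Otto=knight, Enzo=knight, Nadia=knight
  Soren=knave, Otto=knave, Enzo=knight, Nadia=knight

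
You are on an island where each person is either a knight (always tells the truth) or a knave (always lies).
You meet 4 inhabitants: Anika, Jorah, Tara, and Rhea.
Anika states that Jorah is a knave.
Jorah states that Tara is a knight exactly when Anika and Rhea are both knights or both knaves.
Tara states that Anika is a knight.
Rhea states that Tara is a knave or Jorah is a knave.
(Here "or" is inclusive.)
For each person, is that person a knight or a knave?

Knights: Jorah and Rhea. Knaves: Anika and Tara.

Since Anika is a knave, "Jorah is a knave" needs to be False, which holds.
Jorah is a knight; "Tara is a knight exactly when Anika and Rhea are both knights or both knaves" is true, as required.
As a knave, Tara's statement "Anika is a knight" should be False; it is.
Since Rhea is a knight, "Tara is a knave or Jorah is a knave" needs to be true, which holds.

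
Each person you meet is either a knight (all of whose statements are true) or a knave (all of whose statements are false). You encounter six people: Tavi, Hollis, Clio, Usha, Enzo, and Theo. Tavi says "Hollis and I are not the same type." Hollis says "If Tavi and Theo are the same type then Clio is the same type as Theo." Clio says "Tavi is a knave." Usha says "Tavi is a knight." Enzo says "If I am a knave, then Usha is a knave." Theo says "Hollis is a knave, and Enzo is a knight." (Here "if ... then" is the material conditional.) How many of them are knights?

The unique consistent assignment is Tavi=knight, Hollis=knave, Clio=knave, Usha=knight, Enzo=knight, Theo=knight.
That has 4 knights.

4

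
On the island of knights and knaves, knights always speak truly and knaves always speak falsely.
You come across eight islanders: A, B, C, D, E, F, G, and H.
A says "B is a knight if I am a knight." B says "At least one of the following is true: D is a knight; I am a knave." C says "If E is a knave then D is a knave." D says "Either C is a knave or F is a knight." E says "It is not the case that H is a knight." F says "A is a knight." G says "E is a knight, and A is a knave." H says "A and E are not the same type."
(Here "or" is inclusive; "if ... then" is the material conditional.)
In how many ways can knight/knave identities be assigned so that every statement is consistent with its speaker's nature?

2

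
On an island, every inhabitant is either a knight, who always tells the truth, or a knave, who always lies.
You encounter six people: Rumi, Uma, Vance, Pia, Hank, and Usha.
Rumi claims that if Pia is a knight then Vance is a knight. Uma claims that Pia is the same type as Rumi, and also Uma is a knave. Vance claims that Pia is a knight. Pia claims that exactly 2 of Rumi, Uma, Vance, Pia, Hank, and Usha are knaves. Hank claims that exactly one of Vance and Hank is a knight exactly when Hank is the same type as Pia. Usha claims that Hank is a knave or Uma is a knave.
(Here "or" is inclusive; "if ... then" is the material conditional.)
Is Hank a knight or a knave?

Hank is a knave.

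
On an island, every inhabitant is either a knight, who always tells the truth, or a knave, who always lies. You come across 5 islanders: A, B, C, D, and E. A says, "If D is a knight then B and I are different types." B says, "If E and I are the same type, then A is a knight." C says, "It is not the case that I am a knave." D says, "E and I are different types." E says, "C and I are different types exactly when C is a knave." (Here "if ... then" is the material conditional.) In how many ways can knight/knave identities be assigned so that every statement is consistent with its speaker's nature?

4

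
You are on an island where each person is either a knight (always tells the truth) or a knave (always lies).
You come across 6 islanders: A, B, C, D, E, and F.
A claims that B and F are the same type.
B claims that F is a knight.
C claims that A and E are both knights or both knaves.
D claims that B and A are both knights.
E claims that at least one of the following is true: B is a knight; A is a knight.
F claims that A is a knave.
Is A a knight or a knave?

A is a knight.

Consistent assignments: {A=knight, B=knave, C=knight, D=knave, E=knight, F=knave}
In every consistent assignment, A is a knight.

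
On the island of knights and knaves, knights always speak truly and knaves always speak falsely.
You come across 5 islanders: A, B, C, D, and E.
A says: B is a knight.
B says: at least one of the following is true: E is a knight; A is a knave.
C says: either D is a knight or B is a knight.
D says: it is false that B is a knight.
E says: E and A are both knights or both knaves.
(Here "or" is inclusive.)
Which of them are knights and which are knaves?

Suppose A is a knave. Then A's statement "B is a knight" would have to be false. Checking the 16 ways to assign the others, none is consistent with every speaker.
(For instance, with B=knight, C=knight, D=knave, E=knight, A's claim "B is a knight" comes out true where it would need to be false.)
So A must be a knight, making "B is a knight" true. Taking A=knight, B=knight, C=knight, D=knave, E=knight, each remaining statement checks out:
  B (knight): "at least one of the following is true: E is a knight; A is a knave" — true. ✓
  C (knight): "either D is a knight or B is a knight" — true. ✓
  D (knave): "it is false that B is a knight" — false. ✓
  E (knight): "E and A are both knights or both knaves" — true. ✓
This is the unique consistent assignment.

Knights: A, B, C, and E. Knaves: D.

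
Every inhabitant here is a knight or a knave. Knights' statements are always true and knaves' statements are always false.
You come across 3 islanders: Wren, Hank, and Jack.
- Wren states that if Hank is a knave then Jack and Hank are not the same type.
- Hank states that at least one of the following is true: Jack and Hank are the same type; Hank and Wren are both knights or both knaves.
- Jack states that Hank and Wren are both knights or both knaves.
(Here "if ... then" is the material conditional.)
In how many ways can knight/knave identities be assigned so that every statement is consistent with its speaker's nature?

1

Consistent assignments:
  Wren=knight, Hank=knight, Jack=knight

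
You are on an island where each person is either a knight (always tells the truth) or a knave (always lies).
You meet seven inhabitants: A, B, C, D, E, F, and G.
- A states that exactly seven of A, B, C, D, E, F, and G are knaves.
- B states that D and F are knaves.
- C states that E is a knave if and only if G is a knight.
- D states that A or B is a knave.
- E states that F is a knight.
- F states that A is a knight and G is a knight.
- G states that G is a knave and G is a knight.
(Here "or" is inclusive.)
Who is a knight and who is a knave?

Knights: D. Knaves: A, B, C, E, F, and G.

A is a knave, and the claim "exactly seven of A, B, C, D, E, F, and G are knaves" is indeed false.
B is a knave, so "D and F are knaves" must be false — and it is.
C is a knave, so "E is a knave if and only if G is a knight" must be false — and it is.
D (knight): "A or B is a knave" — true. ✓
E is a knave; "F is a knight" is false, as required.
F is a knave, and the claim "A is a knight and G is a knight" is indeed false.
G is a knave; "G is a knave and G is a knight" is false, as required.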